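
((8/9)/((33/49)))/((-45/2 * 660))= -196/2205225 = 0.00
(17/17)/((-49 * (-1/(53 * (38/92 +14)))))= 35139/2254 = 15.59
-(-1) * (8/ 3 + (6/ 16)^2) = 539/192 = 2.81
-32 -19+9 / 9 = -50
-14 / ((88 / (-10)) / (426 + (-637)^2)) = 14216825/22 = 646219.32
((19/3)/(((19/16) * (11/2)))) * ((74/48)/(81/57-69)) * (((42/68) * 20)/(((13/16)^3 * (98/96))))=-460718080/923155233 = -0.50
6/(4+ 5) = 2/3 = 0.67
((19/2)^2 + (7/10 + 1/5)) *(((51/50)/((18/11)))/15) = 340901/90000 = 3.79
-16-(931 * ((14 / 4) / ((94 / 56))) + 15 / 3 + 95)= -96690/47 = -2057.23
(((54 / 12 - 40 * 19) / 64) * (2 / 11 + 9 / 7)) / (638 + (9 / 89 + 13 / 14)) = -15196127/560546624 = -0.03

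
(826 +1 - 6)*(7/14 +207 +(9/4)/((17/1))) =11591699/68 = 170466.16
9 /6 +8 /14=2.07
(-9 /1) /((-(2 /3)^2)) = 81/4 = 20.25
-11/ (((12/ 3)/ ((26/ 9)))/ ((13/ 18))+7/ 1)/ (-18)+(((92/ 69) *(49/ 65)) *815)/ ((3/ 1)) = 8755949/32058 = 273.13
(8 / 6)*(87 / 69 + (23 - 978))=-29248/23 = -1271.65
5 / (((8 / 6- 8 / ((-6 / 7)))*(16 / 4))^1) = 15/128 = 0.12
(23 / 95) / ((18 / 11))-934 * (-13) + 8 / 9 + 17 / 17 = 2307367/190 = 12144.04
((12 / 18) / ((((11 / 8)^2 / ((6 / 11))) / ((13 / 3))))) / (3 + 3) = 1664/11979 = 0.14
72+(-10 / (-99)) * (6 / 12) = 72.05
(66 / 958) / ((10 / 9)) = 297/4790 = 0.06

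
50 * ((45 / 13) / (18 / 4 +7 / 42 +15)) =8.80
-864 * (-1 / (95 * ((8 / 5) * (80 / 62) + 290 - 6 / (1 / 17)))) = 2232/46645 = 0.05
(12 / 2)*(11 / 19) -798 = -15096/19 = -794.53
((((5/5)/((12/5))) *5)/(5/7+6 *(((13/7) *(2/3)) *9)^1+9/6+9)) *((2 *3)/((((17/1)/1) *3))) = 175/55743 = 0.00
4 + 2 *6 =16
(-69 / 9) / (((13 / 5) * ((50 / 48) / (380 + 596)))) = -179584/65 = -2762.83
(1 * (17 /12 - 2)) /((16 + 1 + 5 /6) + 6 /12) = -7/220 = -0.03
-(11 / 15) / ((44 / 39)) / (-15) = 13/300 = 0.04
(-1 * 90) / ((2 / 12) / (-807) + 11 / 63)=-3050460/5911 = -516.06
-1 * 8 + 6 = -2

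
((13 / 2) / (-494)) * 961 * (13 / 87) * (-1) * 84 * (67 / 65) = 450709/2755 = 163.60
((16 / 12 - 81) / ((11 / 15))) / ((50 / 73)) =-158.61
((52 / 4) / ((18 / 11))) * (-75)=-3575/6 = -595.83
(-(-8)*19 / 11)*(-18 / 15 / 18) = -152/165 = -0.92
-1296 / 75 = -432/25 = -17.28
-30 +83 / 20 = -517/20 = -25.85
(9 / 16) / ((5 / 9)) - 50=-3919/80 = -48.99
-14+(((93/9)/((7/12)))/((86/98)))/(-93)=-1834/129 = -14.22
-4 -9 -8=-21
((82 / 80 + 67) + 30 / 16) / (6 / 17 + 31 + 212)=0.29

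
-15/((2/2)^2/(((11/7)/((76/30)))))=-2475/266 = -9.30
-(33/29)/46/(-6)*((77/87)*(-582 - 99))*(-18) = 1730421/38686 = 44.73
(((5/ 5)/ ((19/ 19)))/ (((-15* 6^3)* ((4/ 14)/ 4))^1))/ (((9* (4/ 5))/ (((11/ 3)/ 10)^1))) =-77/349920 = 0.00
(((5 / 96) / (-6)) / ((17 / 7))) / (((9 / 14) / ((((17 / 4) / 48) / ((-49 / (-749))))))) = -3745/497664 = -0.01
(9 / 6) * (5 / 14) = 15/28 = 0.54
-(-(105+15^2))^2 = -108900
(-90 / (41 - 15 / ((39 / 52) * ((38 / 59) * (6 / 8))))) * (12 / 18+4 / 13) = 64980/299 = 217.32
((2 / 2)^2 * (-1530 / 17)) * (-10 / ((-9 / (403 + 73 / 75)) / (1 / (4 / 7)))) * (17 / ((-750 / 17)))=30646427/1125 = 27241.27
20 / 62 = 10/31 = 0.32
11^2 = 121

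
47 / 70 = 0.67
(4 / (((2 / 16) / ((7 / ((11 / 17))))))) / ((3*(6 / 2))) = 3808/99 = 38.46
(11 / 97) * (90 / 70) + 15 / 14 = 1653/1358 = 1.22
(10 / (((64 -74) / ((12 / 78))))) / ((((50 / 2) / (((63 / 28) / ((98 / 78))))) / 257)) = -6939/2450 = -2.83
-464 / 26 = -232/13 = -17.85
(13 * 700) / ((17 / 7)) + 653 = 74801/17 = 4400.06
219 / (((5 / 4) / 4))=700.80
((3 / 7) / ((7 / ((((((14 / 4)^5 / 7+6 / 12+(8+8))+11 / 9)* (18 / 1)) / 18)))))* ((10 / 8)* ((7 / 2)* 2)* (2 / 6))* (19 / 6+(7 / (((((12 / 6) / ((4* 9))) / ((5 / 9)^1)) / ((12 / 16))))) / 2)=47148445/96768 = 487.23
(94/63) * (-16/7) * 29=-43616/441 = -98.90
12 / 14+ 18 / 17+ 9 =10.92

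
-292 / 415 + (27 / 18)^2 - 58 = -93713/1660 = -56.45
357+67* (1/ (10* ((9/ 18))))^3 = 44692/125 = 357.54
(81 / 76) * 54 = 2187/38 = 57.55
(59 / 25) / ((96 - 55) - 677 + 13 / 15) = -177/47635 = 0.00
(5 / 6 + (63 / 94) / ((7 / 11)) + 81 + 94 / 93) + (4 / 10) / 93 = 83.90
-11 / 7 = -1.57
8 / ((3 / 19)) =152/3 = 50.67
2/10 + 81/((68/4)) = 422/85 = 4.96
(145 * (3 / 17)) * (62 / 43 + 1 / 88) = 2392065/64328 = 37.19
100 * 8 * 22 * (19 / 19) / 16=1100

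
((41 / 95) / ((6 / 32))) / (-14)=-328/1995 = -0.16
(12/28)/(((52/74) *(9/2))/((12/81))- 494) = -444/489671 = 0.00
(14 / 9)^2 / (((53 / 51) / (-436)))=-1452752/1431 = -1015.20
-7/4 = -1.75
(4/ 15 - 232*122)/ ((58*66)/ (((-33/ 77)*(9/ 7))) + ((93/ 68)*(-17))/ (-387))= 219070896/53770175 = 4.07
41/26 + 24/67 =3371/1742 = 1.94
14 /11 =1.27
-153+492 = 339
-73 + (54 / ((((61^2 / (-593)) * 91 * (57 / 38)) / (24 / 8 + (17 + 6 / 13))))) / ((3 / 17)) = -50502913/628849 = -80.31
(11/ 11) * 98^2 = 9604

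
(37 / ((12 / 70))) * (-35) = -45325/6 = -7554.17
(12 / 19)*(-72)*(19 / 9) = -96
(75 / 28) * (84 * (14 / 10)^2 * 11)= 4851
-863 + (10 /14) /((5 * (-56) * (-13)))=-4397847/5096 = -863.00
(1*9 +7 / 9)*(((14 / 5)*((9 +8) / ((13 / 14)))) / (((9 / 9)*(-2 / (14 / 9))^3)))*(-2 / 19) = 201146176/8102835 = 24.82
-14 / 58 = -7/29 = -0.24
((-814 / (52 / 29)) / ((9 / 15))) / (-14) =59015/1092 = 54.04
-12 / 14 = -6/7 = -0.86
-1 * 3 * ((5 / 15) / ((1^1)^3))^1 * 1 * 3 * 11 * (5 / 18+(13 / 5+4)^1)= -6809/30 = -226.97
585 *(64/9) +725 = 4885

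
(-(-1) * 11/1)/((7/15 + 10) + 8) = 165/277 = 0.60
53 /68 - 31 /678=16913/23052 = 0.73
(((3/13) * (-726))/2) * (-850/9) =102850/13 = 7911.54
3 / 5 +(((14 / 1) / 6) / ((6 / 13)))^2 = 42377/1620 = 26.16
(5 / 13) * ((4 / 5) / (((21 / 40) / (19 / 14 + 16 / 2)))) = 10480/1911 = 5.48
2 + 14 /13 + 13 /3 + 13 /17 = 5420/663 = 8.17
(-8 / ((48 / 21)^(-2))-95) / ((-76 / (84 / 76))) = 20109/10108 = 1.99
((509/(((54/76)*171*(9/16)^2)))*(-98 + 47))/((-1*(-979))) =-4430336/6423219 = -0.69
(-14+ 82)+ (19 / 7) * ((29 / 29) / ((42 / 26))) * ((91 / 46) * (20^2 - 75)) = 1109263/966 = 1148.31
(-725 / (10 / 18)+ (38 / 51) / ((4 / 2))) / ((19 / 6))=-133072/323 = -411.99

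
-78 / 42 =-13/7 = -1.86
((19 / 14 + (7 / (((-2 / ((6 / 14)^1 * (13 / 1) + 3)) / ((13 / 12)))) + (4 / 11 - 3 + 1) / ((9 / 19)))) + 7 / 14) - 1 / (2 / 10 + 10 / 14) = -35.19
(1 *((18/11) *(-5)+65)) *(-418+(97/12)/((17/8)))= -13202500/561 = -23533.87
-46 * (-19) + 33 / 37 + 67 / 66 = 2138965/2442 = 875.91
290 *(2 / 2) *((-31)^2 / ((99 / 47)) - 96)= 10342270/99 = 104467.37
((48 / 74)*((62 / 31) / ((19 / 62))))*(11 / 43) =32736/30229 = 1.08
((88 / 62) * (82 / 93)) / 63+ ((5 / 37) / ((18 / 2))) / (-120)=0.02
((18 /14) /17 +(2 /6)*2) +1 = 622/357 = 1.74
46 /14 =23/7 = 3.29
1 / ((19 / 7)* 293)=7/5567 = 0.00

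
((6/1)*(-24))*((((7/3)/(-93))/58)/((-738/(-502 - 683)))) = 11060/110577 = 0.10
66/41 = 1.61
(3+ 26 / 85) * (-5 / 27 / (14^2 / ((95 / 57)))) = -0.01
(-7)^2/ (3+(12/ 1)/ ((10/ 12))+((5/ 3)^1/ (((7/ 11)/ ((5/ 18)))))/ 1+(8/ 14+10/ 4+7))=46305/26648 = 1.74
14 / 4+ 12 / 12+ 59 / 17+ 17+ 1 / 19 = 16165/646 = 25.02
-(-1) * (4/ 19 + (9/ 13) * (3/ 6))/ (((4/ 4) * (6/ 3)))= 275/988 = 0.28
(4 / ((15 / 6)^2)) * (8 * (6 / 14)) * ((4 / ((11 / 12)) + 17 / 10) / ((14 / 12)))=768384/67375 = 11.40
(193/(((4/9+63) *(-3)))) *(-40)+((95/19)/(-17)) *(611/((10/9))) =-2352489/19414 = -121.17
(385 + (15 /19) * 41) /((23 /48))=380640/437 = 871.03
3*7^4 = 7203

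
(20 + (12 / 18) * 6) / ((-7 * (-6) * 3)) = 4/21 = 0.19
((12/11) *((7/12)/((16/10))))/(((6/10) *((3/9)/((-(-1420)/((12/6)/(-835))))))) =-51874375/44 = -1178963.07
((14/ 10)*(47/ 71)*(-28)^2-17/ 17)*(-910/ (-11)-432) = -989626202/3905 = -253425.40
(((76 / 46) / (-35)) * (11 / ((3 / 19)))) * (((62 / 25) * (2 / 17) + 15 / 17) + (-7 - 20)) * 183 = 759636416/48875 = 15542.43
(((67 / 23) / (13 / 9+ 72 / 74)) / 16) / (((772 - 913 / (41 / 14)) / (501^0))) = 8241/50360800 = 0.00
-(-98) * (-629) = -61642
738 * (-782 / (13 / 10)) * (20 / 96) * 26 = -2404650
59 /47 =1.26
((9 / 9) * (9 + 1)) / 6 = 5/3 = 1.67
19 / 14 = 1.36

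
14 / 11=1.27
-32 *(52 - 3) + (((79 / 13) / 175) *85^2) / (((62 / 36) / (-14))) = -1453820/403 = -3607.49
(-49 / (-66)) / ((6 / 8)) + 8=8.99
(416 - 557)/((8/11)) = -1551/8 = -193.88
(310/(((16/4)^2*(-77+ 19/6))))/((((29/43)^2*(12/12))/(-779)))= 669772515/1490252 = 449.44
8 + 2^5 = 40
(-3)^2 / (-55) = -9/55 = -0.16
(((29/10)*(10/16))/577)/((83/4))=29/191564 = 0.00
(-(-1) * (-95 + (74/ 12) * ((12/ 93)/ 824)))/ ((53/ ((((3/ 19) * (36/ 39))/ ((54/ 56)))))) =-101919524/376196067 = -0.27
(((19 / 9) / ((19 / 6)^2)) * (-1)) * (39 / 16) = -39/76 = -0.51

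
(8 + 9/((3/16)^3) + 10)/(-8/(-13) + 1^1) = 53950/63 = 856.35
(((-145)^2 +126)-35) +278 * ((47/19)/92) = 18461917/874 = 21123.47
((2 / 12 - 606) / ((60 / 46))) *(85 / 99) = -398.79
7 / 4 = 1.75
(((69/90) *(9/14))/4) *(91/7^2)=897/3920 = 0.23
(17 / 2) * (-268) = -2278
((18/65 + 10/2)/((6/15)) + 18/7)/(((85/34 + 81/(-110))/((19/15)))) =599621/52962 = 11.32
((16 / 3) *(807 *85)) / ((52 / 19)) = 1737740/13 = 133672.31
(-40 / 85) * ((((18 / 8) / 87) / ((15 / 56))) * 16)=-0.73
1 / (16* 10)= 1/160 = 0.01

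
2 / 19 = 0.11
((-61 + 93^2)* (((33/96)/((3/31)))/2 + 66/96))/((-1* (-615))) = 1015531/29520 = 34.40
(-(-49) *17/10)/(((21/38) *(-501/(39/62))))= -29393/155310 = -0.19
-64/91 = -0.70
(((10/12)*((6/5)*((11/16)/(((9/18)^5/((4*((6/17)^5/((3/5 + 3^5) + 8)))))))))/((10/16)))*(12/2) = 16422912/893090053 = 0.02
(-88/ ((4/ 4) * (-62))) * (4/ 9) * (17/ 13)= 2992/3627 = 0.82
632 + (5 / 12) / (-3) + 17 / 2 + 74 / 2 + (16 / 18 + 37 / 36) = 12227/18 = 679.28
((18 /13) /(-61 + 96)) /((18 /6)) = 6/455 = 0.01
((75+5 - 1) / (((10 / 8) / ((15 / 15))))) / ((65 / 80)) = 5056/65 = 77.78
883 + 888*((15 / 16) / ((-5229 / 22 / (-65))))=645298/581 = 1110.67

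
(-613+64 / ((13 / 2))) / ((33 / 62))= -486142/429 = -1133.20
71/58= 1.22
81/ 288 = 9/32 = 0.28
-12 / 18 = -2/3 = -0.67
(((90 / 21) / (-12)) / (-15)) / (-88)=-1/3696 = 0.00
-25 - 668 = -693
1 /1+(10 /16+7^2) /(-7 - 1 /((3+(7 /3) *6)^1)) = -5789/960 = -6.03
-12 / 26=-6/13 = -0.46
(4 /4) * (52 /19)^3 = 140608/6859 = 20.50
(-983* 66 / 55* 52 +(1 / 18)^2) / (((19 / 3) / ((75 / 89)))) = -496847495/60876 = -8161.63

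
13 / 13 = 1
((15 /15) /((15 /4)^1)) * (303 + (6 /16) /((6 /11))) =4859/60 = 80.98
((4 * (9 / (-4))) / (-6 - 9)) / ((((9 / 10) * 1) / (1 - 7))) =-4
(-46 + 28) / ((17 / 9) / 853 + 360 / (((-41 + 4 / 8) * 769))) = 35421678/18389 = 1926.24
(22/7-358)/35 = -2484/245 = -10.14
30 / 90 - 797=-2390/3 = -796.67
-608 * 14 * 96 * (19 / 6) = -2587648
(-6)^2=36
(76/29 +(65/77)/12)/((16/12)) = 2.02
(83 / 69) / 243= 83/16767 = 0.00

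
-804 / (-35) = 804/35 = 22.97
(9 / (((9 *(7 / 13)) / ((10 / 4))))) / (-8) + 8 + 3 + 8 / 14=1231/112 = 10.99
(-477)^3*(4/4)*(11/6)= -397948221/2 = -198974110.50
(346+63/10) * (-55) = -38753/2 = -19376.50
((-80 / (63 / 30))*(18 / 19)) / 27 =-1600/1197 = -1.34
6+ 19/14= 103/14 = 7.36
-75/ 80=-15/16 = -0.94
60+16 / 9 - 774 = -712.22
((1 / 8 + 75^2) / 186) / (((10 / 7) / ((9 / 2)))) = 945021/9920 = 95.26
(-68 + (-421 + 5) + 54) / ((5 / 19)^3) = -23594.96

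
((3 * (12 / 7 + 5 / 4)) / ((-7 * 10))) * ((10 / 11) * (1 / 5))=-249/10780 = -0.02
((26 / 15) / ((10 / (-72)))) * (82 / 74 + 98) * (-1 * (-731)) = -836340024/925 = -904151.38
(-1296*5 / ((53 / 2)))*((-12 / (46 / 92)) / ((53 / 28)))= 8709120/2809 = 3100.43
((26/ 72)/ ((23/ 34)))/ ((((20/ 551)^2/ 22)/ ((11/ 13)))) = 624507257/82800 = 7542.36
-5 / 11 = -0.45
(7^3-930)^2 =344569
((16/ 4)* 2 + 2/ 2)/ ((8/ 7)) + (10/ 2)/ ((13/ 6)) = 10.18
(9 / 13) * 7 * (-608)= -38304/13 = -2946.46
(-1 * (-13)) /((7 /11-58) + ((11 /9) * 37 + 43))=99/235 = 0.42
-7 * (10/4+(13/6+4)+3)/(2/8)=-980/3 = -326.67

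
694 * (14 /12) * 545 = 1323805/3 = 441268.33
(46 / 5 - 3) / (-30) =-0.21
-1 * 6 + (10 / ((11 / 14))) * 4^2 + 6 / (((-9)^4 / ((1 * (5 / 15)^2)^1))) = 42790864/216513 = 197.64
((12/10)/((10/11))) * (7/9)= 77/75 = 1.03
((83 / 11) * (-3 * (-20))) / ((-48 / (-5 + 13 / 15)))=2573/66 = 38.98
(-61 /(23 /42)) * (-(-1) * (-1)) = 2562/23 = 111.39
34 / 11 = 3.09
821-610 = 211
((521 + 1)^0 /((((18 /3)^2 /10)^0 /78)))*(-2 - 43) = -3510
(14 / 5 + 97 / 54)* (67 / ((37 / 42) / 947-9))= -551181463/16106805 = -34.22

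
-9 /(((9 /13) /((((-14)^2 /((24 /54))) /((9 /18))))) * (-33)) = 3822/11 = 347.45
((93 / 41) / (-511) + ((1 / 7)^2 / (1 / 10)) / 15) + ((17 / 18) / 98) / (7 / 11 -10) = 4425097/543804156 = 0.01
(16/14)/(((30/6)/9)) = 72/35 = 2.06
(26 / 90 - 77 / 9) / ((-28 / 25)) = 155/21 = 7.38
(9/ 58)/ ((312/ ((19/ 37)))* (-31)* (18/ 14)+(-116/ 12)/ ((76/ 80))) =-3591/560650504 = 0.00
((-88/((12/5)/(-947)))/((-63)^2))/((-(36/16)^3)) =-6666880/8680203 = -0.77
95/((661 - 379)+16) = 95/298 = 0.32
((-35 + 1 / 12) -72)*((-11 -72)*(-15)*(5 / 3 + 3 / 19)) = -13843570/57 = -242869.65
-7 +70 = 63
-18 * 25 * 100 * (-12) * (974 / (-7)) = -525960000/7 = -75137142.86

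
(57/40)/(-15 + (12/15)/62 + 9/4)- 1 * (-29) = 456259/15794 = 28.89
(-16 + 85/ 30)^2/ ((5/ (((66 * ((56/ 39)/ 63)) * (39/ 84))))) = 68651/2835 = 24.22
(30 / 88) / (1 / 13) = 195/44 = 4.43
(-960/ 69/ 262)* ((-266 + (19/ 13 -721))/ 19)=2049920/744211 = 2.75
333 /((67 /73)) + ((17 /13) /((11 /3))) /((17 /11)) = 316218/871 = 363.05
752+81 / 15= 3787/5 = 757.40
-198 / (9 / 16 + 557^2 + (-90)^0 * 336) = -3168/4969369 = 0.00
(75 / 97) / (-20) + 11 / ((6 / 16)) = 34099/1164 = 29.29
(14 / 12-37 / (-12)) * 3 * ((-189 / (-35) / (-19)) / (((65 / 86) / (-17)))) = 1006587/12350 = 81.51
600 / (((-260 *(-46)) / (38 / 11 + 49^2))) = 396735/3289 = 120.62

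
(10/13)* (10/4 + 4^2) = 185/13 = 14.23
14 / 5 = 2.80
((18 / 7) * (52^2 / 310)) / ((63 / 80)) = 43264/1519 = 28.48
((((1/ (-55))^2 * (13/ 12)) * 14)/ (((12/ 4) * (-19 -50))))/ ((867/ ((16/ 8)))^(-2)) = -7600411/1669800 = -4.55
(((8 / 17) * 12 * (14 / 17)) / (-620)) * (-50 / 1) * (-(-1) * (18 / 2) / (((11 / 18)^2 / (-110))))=-97977600/98549 = -994.20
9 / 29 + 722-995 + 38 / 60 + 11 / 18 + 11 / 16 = -5653421/20880 = -270.76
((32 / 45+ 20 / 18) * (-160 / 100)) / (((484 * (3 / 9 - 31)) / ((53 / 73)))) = 2173/15236925 = 0.00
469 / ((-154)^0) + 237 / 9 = 1486/3 = 495.33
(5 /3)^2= 25/9 = 2.78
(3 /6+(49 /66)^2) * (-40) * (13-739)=91580/3 = 30526.67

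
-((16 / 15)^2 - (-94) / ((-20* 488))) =-247741/219600 = -1.13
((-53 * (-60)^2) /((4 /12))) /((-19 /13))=7441200/19 = 391642.11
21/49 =3/7 = 0.43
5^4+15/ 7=4390/7 = 627.14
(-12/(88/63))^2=35721/484 = 73.80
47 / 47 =1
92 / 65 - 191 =-12323/65 = -189.58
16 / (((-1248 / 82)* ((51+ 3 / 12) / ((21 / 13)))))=-28/845 = -0.03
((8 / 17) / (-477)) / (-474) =4/1921833 = 0.00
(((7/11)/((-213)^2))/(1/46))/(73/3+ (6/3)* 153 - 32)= 322/148885935 = 0.00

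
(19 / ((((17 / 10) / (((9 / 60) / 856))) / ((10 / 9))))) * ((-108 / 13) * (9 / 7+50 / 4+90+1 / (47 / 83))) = -59382315/31119452 = -1.91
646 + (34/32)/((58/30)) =299999/464 = 646.55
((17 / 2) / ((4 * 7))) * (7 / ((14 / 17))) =289/112 = 2.58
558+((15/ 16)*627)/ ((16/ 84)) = 233217/64 = 3644.02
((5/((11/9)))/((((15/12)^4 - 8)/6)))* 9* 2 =-79.48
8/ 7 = 1.14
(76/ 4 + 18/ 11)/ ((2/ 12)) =1362/11 = 123.82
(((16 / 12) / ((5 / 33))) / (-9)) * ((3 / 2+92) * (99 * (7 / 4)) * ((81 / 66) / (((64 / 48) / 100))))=-5831595/4 = -1457898.75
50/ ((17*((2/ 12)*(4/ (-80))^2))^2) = 288000000/289 = 996539.79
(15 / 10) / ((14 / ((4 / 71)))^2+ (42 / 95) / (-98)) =3990/164260973 = 0.00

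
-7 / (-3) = 7/3 = 2.33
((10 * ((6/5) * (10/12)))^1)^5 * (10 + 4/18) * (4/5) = 7360000/9 = 817777.78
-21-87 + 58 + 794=744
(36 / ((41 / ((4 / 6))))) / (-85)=-24/3485 = -0.01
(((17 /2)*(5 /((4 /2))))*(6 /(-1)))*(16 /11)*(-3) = 6120/11 = 556.36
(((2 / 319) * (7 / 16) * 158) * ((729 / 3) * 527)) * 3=212453199/1276 = 166499.37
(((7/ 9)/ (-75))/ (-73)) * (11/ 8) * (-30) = -77/13140 = -0.01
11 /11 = 1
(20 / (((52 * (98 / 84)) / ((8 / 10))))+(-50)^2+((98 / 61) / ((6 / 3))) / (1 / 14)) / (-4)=-6970695/11102 = -627.88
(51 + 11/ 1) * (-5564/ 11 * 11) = -344968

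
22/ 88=1/4 = 0.25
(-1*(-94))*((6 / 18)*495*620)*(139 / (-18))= -222775300/3 = -74258433.33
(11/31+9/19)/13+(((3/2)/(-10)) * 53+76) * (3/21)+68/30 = 7751591/643188 = 12.05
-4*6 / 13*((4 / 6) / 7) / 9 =-16/819 = -0.02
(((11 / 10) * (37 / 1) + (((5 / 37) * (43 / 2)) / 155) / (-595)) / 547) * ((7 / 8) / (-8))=-1736019/213319060 = -0.01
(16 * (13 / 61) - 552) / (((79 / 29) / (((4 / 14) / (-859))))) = 1940912/28976647 = 0.07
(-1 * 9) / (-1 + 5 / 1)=-9/4 = -2.25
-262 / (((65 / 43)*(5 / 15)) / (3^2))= -304182/65 = -4679.72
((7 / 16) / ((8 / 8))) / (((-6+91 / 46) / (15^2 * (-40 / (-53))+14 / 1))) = -784231/39220 = -20.00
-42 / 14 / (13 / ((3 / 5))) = -9/65 = -0.14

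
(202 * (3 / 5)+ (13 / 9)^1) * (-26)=-143494/45 = -3188.76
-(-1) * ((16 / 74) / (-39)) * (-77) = 616/1443 = 0.43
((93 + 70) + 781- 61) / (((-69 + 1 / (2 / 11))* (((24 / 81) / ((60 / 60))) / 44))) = -262251/127 = -2064.97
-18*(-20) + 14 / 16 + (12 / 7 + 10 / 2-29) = 18961/56 = 338.59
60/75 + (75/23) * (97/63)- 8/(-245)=98951/16905 = 5.85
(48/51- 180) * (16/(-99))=48704/1683 = 28.94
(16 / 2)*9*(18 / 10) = 129.60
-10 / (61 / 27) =-270/61 = -4.43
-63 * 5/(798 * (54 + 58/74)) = -555/77026 = -0.01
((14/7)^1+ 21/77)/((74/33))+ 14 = 15.01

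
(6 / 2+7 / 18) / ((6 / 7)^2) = 2989/648 = 4.61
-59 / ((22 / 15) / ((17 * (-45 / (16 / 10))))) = 3385125/176 = 19233.66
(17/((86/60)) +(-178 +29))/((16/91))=-536627/688 = -779.98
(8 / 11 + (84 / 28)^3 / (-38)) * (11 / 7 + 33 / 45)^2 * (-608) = -85184/1575 = -54.09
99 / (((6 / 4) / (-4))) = -264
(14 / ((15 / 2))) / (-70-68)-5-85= -93164/1035 = -90.01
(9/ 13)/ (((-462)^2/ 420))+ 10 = 110125/11011 = 10.00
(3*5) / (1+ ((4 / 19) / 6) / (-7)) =5985/397 = 15.08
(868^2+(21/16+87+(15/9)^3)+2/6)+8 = 325522919/432 = 753525.28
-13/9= -1.44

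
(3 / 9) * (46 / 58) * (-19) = -437/87 = -5.02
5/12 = 0.42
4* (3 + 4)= 28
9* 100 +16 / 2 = 908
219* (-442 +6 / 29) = -2805828/29 = -96752.69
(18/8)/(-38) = -9/152 = -0.06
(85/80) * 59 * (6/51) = 59/8 = 7.38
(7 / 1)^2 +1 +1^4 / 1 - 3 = 48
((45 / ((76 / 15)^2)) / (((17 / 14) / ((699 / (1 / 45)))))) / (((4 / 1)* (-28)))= -318481875/785536 = -405.43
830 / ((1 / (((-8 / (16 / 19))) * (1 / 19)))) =-415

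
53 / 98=0.54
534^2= 285156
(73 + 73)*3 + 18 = 456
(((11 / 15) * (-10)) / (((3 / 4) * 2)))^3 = -85184/729 = -116.85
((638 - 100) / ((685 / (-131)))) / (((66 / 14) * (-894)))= 0.02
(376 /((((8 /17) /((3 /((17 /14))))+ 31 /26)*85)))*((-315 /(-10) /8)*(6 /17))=4850118/1090975 = 4.45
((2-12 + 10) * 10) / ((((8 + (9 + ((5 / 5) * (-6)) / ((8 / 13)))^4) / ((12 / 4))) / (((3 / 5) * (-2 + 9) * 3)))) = 0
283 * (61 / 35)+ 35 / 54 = 933427/1890 = 493.88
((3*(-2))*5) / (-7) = 30/7 = 4.29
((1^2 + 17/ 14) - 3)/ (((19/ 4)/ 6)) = -132/133 = -0.99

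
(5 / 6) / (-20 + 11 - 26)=-1/42 = -0.02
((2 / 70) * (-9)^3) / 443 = -729/15505 = -0.05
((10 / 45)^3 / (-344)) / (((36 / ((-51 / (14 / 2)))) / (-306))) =-289/146286 = 0.00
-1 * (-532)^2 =-283024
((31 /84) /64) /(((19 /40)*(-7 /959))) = -21235/12768 = -1.66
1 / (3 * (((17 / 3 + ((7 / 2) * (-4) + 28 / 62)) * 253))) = -31/185449 = 0.00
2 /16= 1/8 = 0.12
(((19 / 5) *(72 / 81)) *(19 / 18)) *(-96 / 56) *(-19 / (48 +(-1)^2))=109744/46305 = 2.37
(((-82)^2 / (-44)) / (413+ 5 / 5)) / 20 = -1681/91080 = -0.02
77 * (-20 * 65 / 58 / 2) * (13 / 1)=-11218.10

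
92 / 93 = 0.99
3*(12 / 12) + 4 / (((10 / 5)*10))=3.20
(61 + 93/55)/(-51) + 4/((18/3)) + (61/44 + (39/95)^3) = 572685087/641316500 = 0.89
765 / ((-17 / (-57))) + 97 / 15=38572/15 = 2571.47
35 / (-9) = -35/9 = -3.89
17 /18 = 0.94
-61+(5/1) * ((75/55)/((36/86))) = -2951/66 = -44.71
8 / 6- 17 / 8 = -0.79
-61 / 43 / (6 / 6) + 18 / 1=713/43 = 16.58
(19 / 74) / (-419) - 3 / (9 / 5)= -155087/93018 = -1.67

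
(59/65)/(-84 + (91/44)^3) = -5025856/416122525 = -0.01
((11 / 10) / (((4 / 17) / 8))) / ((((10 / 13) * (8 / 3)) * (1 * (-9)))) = -2431/1200 = -2.03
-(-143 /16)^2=-79.88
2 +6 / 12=2.50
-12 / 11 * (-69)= 828/11 = 75.27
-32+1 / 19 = -607/19 = -31.95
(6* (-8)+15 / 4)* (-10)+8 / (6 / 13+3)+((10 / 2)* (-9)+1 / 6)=17999/45 = 399.98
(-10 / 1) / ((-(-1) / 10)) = -100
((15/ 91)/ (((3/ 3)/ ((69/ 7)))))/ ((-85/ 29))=-6003/10829 = -0.55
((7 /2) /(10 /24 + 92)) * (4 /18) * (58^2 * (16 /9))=1507072/29943 = 50.33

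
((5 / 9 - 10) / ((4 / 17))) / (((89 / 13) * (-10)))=3757/6408 = 0.59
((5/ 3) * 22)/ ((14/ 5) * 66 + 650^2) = 275/3170136 = 0.00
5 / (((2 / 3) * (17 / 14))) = 105/17 = 6.18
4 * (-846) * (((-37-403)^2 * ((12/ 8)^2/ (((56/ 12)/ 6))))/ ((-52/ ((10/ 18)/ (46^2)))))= 460647000/48139 = 9569.10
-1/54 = -0.02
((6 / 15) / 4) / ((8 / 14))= 7/40 = 0.18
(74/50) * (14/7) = 74/25 = 2.96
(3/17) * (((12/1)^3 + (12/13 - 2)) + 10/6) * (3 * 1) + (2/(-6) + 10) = 613144/663 = 924.80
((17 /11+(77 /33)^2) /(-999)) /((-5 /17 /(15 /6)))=5882/98901 = 0.06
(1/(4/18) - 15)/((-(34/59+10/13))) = 5369/688 = 7.80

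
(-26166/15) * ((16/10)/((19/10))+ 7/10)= -1277773/475 = -2690.05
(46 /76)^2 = 529/1444 = 0.37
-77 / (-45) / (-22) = -7/90 = -0.08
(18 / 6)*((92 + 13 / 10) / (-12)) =-933/40 = -23.32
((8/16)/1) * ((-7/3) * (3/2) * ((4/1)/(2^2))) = -7/4 = -1.75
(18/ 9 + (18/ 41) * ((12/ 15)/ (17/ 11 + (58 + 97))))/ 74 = 58901/2176895 = 0.03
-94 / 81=-1.16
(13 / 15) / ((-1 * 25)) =-13/375 = -0.03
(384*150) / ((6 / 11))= 105600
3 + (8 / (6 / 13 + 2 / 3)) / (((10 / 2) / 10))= 189/11 = 17.18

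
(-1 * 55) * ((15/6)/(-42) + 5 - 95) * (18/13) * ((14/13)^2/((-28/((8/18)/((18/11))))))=-77.16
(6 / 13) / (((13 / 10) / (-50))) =-3000/169 = -17.75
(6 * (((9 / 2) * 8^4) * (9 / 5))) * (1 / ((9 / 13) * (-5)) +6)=28422144/25 = 1136885.76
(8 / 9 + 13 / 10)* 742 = 1624.16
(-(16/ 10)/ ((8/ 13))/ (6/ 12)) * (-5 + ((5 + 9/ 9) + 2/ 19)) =-546/95 = -5.75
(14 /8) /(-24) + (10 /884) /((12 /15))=-1247/21216 = -0.06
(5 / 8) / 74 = 0.01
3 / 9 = 1/3 = 0.33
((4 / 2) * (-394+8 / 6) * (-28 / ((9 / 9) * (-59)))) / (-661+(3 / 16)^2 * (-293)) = 16887808/30417981 = 0.56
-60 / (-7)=60/7 = 8.57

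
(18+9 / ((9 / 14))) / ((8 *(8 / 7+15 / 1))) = 28/113 = 0.25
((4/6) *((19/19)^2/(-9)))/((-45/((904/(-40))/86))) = -113/261225 = 0.00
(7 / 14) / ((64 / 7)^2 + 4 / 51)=2499/418184 = 0.01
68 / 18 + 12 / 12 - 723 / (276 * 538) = 2126159/445464 = 4.77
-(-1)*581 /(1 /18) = 10458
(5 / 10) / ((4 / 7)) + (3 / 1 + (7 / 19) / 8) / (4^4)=34511/38912 = 0.89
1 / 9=0.11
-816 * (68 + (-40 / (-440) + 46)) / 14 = -6649.87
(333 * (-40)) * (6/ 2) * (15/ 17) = -599400/17 = -35258.82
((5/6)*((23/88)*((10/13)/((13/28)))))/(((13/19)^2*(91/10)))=1037875/12252669 = 0.08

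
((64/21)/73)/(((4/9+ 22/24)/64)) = 49152/25039 = 1.96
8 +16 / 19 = 168/19 = 8.84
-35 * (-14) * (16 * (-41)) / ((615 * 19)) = -1568/57 = -27.51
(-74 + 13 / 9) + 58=-14.56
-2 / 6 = -1/3 = -0.33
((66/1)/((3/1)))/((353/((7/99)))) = 14/3177 = 0.00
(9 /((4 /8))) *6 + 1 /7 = 757/7 = 108.14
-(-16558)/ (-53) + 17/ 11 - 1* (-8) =-176573/583 = -302.87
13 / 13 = 1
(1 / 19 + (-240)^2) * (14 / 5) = 15321614/95 = 161280.15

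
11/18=0.61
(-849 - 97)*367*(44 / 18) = -7638004/9 = -848667.11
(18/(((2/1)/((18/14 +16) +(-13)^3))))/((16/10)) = -343305/28 = -12260.89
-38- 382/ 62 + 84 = 1235/31 = 39.84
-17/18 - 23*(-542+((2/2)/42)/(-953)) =748389505/60039 = 12465.06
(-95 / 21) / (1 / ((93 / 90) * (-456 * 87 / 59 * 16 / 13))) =3868.60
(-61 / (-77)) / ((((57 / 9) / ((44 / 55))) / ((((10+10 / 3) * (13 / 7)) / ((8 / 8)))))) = 25376/10241 = 2.48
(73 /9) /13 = 73/117 = 0.62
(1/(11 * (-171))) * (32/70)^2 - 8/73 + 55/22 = 804137149/336416850 = 2.39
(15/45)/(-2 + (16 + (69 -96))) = -1/39 = -0.03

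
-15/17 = -0.88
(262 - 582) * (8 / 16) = -160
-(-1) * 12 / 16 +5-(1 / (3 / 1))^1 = 65/12 = 5.42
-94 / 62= -47/31 = -1.52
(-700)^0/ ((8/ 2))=0.25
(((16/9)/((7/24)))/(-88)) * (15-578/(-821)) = -1.09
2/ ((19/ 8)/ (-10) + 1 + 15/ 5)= 160/301 = 0.53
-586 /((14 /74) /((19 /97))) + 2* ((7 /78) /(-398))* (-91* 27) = -163659845/270242 = -605.60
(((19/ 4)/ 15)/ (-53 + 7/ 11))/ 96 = -209/3317760 = 0.00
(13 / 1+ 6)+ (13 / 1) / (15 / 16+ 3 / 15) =213/7 = 30.43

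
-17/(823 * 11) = -17/9053 = 0.00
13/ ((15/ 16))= 208/15 = 13.87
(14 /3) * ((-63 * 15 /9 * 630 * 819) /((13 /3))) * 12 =-700131600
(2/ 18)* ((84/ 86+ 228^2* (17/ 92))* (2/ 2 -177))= -557394464/2967 = -187864.67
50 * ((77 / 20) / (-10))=-77/4 = -19.25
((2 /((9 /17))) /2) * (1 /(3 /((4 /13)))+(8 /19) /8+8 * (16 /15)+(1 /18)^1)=3304477/200070 = 16.52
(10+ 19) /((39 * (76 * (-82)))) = -29/243048 = 0.00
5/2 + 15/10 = 4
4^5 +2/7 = 7170/7 = 1024.29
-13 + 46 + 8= 41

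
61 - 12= 49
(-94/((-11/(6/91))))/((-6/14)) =-188/143 = -1.31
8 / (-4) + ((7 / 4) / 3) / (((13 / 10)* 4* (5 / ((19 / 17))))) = -10475/5304 = -1.97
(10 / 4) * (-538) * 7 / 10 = -1883/2 = -941.50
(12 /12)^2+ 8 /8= 2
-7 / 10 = -0.70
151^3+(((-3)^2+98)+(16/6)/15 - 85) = 154933793/45 = 3442973.18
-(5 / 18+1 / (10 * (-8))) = -191/720 = -0.27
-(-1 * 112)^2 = -12544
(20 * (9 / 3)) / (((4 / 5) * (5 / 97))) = 1455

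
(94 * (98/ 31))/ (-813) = -9212/25203 = -0.37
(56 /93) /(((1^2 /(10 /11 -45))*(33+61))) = -13580/48081 = -0.28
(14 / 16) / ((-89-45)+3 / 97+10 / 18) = -6111/931760 = -0.01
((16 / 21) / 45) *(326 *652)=3400832/945 = 3598.76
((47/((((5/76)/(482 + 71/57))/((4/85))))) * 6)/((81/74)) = 613129664/6885 = 89052.96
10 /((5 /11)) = 22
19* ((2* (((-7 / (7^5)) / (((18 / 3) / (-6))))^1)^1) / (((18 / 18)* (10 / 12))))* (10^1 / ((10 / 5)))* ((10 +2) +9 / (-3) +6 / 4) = 342/343 = 1.00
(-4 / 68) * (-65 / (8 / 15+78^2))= 975/1551556 = 0.00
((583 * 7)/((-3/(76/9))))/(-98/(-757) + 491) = -234788092/10038195 = -23.39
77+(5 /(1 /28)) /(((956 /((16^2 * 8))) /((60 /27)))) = 1599227/2151 = 743.48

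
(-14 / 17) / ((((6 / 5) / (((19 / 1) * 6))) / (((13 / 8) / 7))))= -1235/68 = -18.16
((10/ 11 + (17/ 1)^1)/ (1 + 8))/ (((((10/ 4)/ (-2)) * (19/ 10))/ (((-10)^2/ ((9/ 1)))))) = -157600/16929 = -9.31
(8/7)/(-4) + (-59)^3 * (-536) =770582006/7 = 110083143.71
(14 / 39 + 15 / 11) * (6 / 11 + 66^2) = 11804786/1573 = 7504.63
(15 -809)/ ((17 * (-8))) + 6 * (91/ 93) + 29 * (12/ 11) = 1005097/23188 = 43.35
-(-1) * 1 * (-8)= -8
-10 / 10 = -1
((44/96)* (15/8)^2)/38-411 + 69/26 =-103271451/252928 = -408.30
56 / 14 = 4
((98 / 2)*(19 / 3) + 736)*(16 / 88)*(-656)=-4118368/33 = -124799.03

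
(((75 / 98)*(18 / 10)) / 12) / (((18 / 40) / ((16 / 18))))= 100/441 = 0.23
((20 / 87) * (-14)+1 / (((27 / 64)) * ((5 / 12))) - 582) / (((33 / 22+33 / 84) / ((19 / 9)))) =-402344152/622485 = -646.35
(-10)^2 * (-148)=-14800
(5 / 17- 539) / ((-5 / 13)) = 119054/85 = 1400.64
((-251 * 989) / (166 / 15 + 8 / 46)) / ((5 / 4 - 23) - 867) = 24.85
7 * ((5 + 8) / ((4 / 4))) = 91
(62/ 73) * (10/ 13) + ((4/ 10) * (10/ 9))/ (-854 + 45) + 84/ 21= 32149100/6909669 = 4.65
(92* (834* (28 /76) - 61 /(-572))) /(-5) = -15366277/2717 = -5655.60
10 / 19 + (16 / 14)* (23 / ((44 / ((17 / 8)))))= 10509/5852 = 1.80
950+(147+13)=1110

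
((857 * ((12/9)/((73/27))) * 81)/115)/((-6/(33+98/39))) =-38457018/21827 = -1761.90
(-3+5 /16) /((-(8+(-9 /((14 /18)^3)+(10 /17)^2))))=-4262461/17101008 = -0.25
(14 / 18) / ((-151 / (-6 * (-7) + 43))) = -595/1359 = -0.44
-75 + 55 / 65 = -964/13 = -74.15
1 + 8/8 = 2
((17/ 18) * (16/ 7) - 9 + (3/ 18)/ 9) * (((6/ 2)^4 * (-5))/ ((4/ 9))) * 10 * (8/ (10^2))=69633/14 = 4973.79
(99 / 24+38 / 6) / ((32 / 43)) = 10793/768 = 14.05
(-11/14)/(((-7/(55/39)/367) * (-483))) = -222035/1846026 = -0.12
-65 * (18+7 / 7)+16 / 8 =-1233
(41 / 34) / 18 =41/612 = 0.07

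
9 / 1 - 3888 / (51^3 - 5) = 8.97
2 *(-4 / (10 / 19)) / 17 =-76/85 = -0.89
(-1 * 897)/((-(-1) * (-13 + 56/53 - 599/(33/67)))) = 120681/165226 = 0.73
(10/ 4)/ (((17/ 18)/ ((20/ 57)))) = 300/323 = 0.93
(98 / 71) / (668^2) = 49/15840952 = 0.00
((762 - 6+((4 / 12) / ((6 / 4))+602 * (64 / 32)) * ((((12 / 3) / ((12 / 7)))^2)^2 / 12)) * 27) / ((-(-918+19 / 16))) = 130542104/1188189 = 109.87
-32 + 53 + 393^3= 60698478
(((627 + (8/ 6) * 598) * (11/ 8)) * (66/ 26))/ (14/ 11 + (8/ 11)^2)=62560993/22672 = 2759.39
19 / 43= 0.44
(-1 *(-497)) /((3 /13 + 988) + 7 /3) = 19383/38632 = 0.50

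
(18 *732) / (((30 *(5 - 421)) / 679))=-372771/520 = -716.87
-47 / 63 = -0.75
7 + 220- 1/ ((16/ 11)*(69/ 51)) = 83349/368 = 226.49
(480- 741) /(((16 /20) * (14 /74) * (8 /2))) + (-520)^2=30236515/112 = 269968.88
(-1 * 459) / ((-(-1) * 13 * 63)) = -51/91 = -0.56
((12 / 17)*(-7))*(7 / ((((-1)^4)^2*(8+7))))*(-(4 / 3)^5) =200704/20655 = 9.72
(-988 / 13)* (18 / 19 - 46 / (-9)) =-4144/9 = -460.44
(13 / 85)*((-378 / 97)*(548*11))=-3592.67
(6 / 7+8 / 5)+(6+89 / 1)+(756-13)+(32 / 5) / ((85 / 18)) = 2504392/2975 = 841.81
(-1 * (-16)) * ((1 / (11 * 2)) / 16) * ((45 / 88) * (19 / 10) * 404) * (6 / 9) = 5757/484 = 11.89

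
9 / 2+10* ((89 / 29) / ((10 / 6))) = 1329/58 = 22.91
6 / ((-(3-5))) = 3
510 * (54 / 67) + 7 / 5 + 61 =473.44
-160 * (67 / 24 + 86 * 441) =-18205820/3 = -6068606.67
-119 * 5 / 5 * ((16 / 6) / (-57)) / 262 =476/22401 = 0.02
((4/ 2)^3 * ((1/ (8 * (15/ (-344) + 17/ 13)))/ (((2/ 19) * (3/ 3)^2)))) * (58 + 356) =3111.33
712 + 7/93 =66223/93 = 712.08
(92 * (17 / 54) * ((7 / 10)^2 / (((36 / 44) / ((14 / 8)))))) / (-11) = -134113/48600 = -2.76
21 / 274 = 0.08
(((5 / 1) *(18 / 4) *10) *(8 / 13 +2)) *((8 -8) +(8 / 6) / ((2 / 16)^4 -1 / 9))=-376012800/53131 = -7077.09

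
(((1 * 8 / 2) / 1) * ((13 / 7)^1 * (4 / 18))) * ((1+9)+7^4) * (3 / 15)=250744/315 = 796.01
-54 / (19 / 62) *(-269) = 900612/19 = 47400.63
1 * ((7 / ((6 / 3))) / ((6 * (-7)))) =-1/12 = -0.08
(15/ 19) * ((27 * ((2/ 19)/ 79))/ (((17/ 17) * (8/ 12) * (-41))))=-1215/1169279 = 0.00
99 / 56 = 1.77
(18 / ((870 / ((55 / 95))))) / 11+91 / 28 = 35827/11020 = 3.25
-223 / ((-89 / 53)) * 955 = 11287145/89 = 126821.85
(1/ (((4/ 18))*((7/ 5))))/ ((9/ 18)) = 45/7 = 6.43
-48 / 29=-1.66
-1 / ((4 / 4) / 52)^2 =-2704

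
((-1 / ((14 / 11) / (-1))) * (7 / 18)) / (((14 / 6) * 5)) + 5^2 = 10511/420 = 25.03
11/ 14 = 0.79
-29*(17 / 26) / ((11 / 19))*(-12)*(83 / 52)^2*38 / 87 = 42277793/96668 = 437.35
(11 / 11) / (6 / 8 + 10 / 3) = 12/49 = 0.24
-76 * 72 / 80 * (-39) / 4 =666.90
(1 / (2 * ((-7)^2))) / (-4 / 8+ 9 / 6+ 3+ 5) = 1/882 = 0.00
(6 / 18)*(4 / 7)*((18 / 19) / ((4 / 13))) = 78/133 = 0.59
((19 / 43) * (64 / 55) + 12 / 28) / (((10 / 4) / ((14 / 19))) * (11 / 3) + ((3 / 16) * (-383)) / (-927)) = 25720336/341522555 = 0.08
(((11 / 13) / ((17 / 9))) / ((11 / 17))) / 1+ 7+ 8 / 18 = 952/117 = 8.14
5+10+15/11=180/11 = 16.36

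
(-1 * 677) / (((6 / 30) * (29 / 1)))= -3385/29 = -116.72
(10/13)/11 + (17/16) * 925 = 982.88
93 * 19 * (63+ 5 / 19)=111786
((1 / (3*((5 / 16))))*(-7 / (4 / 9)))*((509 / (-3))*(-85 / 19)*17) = -4118828/19 = -216780.42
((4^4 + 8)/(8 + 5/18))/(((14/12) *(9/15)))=47520/1043 = 45.56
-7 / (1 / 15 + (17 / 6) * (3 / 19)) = -3990/293 = -13.62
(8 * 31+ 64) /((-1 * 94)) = -156/47 = -3.32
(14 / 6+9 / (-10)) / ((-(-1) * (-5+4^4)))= 43/7530 = 0.01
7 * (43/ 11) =301/11 = 27.36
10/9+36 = 334/9 = 37.11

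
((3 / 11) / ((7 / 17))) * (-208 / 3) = -3536/77 = -45.92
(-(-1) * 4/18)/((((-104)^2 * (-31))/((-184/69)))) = 1/565812 = 0.00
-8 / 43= -0.19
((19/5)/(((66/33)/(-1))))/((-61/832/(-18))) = -142272/305 = -466.47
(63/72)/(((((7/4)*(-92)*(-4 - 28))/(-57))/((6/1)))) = -171/2944 = -0.06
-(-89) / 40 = 89/40 = 2.22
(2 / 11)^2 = 0.03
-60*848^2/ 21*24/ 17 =-345169920/119 = -2900587.56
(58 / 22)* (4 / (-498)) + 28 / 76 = 18071/52041 = 0.35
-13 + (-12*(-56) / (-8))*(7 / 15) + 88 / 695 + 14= -26461/695 = -38.07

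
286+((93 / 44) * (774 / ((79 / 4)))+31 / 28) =369.94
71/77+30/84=197/154 = 1.28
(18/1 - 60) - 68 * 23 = -1606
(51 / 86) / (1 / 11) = 561/86 = 6.52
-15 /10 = -3/2 = -1.50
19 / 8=2.38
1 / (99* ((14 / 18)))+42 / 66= 0.65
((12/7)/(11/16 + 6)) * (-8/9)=-512/2247 = -0.23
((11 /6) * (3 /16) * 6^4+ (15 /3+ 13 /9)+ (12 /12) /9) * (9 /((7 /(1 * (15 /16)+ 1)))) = 252247/224 = 1126.10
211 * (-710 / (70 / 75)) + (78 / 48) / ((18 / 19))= -161793071/1008 = -160509.00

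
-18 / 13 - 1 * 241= -3151/13 = -242.38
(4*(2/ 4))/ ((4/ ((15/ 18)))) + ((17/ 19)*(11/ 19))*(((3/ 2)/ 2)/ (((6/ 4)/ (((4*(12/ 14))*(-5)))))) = -122005/30324 = -4.02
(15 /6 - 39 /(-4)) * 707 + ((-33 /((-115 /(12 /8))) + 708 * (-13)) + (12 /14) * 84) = -216577/460 = -470.82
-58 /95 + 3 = 227/95 = 2.39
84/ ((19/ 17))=1428/19 = 75.16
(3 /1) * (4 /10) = 6/5 = 1.20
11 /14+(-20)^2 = 5611/14 = 400.79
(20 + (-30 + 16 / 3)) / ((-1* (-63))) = -2/27 = -0.07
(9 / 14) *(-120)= -540/7 = -77.14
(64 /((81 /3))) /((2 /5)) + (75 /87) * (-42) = -23710/783 = -30.28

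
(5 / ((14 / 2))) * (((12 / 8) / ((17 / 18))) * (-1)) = -135/119 = -1.13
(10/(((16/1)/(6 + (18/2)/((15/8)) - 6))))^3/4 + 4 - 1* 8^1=11/4 = 2.75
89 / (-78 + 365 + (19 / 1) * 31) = 89/876 = 0.10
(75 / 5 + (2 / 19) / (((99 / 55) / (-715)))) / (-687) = 4585/117477 = 0.04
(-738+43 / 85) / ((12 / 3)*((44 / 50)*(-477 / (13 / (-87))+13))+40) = -4074655/62556328 = -0.07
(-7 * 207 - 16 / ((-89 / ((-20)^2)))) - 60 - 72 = -134309/89 = -1509.09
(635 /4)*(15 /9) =3175/12 = 264.58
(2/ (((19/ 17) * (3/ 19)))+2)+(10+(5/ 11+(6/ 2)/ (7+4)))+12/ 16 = 24.81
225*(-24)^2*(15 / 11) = 1944000/11 = 176727.27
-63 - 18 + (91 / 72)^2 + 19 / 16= -405467/5184 = -78.22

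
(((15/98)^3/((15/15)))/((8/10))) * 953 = 16081875/3764768 = 4.27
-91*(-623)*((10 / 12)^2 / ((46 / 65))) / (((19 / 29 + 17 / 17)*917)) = 381665375/10412928 = 36.65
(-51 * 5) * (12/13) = -235.38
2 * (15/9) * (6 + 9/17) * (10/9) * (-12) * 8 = -118400/51 = -2321.57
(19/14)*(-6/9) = -19/21 = -0.90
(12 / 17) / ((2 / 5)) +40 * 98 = 66670/17 = 3921.76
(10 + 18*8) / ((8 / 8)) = 154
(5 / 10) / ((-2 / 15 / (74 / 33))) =-185/22 = -8.41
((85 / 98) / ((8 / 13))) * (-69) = -97.25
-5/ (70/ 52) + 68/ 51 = -50/21 = -2.38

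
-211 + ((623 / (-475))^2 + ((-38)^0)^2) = -46993121/225625 = -208.28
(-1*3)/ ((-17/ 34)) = 6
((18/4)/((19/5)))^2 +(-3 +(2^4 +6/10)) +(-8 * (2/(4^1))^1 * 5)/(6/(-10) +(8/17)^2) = 67.84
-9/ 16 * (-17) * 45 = 430.31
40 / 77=0.52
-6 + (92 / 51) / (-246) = -37684/6273 = -6.01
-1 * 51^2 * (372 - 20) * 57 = -52186464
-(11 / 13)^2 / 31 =-121/5239 = -0.02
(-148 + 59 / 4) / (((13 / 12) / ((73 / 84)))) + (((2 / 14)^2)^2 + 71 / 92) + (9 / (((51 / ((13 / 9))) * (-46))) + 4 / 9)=-892918091/8449119 = -105.68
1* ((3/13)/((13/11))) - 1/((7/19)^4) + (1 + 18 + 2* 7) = -8554639/405769 = -21.08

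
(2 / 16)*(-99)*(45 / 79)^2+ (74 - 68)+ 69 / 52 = 2149467/649064 = 3.31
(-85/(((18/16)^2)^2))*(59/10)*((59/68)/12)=-445568/19683 = -22.64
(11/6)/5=11/30 = 0.37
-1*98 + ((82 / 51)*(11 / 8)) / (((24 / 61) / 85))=109331/288 = 379.62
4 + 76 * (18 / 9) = 156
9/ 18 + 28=57/2 = 28.50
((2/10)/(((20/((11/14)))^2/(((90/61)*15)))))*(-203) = -94743/68320 = -1.39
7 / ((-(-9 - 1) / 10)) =7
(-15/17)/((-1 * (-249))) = -5/1411 = 0.00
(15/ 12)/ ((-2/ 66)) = -165/4 = -41.25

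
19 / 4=4.75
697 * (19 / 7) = 13243/7 = 1891.86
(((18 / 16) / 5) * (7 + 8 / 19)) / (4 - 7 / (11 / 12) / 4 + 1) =13959/25840 = 0.54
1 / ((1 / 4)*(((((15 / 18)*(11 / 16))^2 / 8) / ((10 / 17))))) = 589824/10285 = 57.35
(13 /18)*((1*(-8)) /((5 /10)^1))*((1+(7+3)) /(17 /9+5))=-572/31 = -18.45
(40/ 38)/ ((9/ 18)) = 40/19 = 2.11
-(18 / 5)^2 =-324/25 = -12.96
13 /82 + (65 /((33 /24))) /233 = 75959/210166 = 0.36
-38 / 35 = -1.09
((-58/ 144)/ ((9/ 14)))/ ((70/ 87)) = -841/1080 = -0.78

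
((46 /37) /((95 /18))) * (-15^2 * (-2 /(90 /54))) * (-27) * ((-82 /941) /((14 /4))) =42.76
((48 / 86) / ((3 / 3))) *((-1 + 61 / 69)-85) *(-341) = 16021544/989 = 16199.74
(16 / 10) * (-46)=-368/5 = -73.60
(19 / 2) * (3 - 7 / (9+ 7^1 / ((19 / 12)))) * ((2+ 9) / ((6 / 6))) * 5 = 66044/51 = 1294.98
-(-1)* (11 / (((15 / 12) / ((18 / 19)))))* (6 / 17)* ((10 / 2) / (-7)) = -4752/2261 = -2.10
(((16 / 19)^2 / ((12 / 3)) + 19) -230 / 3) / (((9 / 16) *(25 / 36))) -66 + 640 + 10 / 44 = 254374987/595650 = 427.05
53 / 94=0.56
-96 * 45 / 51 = -1440/17 = -84.71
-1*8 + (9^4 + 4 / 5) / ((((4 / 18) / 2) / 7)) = 2066927/5 = 413385.40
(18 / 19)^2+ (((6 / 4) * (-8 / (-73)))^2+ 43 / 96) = 253465747/184681824 = 1.37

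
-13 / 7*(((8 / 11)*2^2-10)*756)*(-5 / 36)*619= -9414990/11 = -855908.18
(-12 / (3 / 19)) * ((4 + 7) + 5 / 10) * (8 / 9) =-6992/9 = -776.89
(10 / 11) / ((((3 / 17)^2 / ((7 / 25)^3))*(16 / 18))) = 99127/137500 = 0.72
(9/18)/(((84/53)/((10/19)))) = 265/1596 = 0.17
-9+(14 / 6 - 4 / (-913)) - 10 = -45638/2739 = -16.66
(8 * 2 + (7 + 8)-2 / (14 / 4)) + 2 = 227/7 = 32.43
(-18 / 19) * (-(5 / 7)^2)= 450/931 = 0.48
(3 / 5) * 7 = 21/5 = 4.20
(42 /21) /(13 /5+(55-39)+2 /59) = 590/5497 = 0.11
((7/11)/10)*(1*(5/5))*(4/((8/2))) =7/110 = 0.06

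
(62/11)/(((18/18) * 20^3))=31/44000 = 0.00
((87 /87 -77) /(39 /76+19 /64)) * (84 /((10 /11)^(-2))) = -155258880/23837 = -6513.36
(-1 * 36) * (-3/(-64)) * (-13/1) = 351/16 = 21.94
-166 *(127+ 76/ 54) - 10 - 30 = -576602/27 = -21355.63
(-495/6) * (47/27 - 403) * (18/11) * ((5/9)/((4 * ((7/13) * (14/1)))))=998.03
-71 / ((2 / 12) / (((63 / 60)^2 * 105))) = -1972593/40 = -49314.82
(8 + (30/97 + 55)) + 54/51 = 106143/1649 = 64.37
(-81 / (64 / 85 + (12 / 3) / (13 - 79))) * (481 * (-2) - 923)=428281425/1942 = 220536.26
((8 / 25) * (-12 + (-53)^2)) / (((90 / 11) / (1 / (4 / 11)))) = 338437/1125 = 300.83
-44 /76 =-11/19 = -0.58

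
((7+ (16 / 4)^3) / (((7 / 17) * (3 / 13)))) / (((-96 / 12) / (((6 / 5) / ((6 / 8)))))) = -15691/105 = -149.44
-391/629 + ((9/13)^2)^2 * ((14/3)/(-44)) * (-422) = 9.66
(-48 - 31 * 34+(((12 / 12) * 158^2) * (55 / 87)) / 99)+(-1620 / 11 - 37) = -9705647/8613 = -1126.86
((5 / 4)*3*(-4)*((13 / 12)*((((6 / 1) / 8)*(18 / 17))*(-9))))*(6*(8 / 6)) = 15795/17 = 929.12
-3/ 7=-0.43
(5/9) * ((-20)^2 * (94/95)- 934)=-51130/171 = -299.01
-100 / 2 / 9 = -50/9 = -5.56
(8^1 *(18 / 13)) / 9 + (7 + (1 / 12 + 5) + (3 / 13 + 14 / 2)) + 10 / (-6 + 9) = 3725/156 = 23.88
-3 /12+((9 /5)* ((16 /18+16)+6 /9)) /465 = -1693/9300 = -0.18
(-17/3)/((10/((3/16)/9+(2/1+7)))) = -7361/1440 = -5.11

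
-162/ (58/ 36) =-2916/29 = -100.55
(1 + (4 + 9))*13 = 182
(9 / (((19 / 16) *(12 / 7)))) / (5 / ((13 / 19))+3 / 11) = 3003/5149 = 0.58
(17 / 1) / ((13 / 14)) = 238/13 = 18.31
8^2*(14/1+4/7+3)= 7872/7 = 1124.57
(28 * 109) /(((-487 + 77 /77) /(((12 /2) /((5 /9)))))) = -3052/45 = -67.82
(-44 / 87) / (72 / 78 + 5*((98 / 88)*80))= -1573/1388346 = 0.00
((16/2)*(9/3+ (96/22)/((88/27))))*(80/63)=16000/363 = 44.08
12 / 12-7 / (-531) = 1.01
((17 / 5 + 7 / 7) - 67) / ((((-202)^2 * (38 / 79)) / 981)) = -3.13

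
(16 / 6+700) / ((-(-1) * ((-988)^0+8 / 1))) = 78.07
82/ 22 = 41/11 = 3.73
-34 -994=-1028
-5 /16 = -0.31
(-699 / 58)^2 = 145.24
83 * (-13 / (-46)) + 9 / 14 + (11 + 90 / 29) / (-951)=106940671/4440219 = 24.08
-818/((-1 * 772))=409/386 = 1.06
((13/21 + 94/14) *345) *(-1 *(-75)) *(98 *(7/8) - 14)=27229125/2 = 13614562.50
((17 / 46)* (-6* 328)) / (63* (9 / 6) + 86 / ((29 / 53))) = -970224/335731 = -2.89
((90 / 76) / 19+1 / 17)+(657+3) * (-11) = -89107753/12274 = -7259.88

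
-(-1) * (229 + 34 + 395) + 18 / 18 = 659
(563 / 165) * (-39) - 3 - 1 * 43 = -9849/55 = -179.07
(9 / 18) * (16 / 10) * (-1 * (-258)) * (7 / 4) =1806/5 = 361.20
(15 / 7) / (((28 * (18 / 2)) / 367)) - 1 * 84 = -47557/588 = -80.88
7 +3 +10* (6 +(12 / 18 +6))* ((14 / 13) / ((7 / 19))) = 380.26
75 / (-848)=-75/848 = -0.09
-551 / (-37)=551/37 = 14.89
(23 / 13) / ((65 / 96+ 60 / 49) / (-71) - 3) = -7681632/13141661 = -0.58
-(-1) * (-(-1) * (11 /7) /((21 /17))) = 187/147 = 1.27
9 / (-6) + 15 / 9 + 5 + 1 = 37/6 = 6.17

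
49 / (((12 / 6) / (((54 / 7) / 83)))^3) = 19683/4002509 = 0.00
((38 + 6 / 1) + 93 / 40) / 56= 1853/2240 = 0.83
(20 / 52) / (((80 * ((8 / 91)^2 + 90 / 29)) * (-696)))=-637/286904064 = 0.00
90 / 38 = 45/19 = 2.37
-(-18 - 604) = 622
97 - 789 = -692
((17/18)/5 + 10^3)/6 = 90017/540 = 166.70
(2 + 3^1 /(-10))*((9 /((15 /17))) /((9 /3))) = 289/50 = 5.78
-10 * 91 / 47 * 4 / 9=-3640/423 = -8.61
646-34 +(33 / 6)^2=2569/4 = 642.25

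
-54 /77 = -0.70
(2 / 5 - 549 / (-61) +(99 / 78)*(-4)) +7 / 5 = 372/65 = 5.72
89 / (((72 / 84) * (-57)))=-623/342 = -1.82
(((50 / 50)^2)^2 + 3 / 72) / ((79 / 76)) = 475/474 = 1.00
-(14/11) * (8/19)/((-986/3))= 168/103037 = 0.00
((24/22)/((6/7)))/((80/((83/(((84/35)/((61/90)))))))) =35441/95040 = 0.37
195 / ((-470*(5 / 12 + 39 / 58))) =-6786/17813 = -0.38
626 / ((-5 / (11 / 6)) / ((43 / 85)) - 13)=-296098/8699 = -34.04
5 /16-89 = -1419/16 = -88.69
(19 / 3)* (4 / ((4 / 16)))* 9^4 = 664848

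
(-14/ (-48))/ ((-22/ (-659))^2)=3039967/11616 = 261.71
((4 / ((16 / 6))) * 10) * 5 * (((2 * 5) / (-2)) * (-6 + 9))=-1125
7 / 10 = 0.70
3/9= 1/3 = 0.33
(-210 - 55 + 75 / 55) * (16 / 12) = -11600/33 = -351.52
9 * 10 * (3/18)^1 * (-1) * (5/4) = -75/4 = -18.75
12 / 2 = 6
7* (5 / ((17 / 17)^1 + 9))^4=7/16 = 0.44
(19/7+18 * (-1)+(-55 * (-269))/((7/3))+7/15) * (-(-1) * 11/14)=7306409/1470 = 4970.35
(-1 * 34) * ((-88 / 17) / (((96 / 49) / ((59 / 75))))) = 31801/450 = 70.67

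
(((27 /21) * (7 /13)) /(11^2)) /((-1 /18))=-162/1573 = -0.10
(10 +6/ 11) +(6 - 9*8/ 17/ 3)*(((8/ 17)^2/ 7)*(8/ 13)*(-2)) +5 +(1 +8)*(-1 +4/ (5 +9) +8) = 30619014/378301 = 80.94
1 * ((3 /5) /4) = 3/20 = 0.15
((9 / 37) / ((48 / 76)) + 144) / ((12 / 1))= 12.03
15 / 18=5/6 = 0.83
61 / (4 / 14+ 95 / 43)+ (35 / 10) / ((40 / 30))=162659/6008 = 27.07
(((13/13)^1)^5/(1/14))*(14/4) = 49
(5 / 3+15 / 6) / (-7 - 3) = -5/12 = -0.42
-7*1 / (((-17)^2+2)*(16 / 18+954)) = -21/833618 = 0.00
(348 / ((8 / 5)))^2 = 47306.25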